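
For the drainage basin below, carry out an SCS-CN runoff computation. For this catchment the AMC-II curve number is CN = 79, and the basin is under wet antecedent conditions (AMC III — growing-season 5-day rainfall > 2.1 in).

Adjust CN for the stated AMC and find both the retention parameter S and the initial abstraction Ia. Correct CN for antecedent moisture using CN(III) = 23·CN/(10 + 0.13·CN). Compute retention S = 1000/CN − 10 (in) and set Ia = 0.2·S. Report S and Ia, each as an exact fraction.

CN(III) from CN(II)=79: (23·79)/(10 + 0.13·79) = 181700/2027 ≈ 89.640
Max retention: S = 1000/(181700/2027) − 10 = 2100/1817 in (≈ 1.156 in)
Ia = 0.2·(2100/1817) = 420/1817 in ≈ 0.231 in

S = 2100/1817 in ≈ 1.156 in; Ia = 420/1817 in ≈ 0.231 in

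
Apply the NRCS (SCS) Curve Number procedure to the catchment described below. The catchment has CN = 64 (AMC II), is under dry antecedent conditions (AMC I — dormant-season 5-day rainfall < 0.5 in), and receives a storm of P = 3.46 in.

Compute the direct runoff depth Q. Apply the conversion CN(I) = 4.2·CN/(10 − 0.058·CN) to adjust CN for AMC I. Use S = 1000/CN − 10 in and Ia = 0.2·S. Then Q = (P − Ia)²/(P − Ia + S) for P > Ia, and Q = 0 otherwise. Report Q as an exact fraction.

Dry (AMC I): CN(I) = 4.2·64/(10 − 0.058·64) = (1344/5)/(786/125) = 5600/131 ≈ 42.748
Max retention: S = 1000/(5600/131) − 10 = 375/28 in (≈ 13.393 in)
Ia = 0.2S: 0.2·13.393 = 2.679 in (exactly 75/28)
P − Ia = 3.460 − 2.679 = 547/700 ≈ 0.781 in (> 0, runoff occurs)
Q: (547/700)² ÷ (4961/350) = 299209/6945400 in (≈ 0.043 in)

Q = 299209/6945400 in ≈ 0.043 in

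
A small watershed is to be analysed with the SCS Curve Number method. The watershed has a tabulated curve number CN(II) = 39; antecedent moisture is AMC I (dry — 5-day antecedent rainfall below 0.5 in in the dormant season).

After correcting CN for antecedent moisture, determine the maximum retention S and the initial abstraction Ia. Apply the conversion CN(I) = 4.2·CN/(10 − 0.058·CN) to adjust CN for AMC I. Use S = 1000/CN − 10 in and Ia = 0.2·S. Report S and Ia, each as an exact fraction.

Adjust CN=39 to AMC I: 4.2·39/(10 − 0.058·39) → (819/5) ÷ (3869/500) = 81900/3869 ≈ 21.168
Max retention: S = 1000/(81900/3869) − 10 = 30500/819 in (≈ 37.241 in)
Ia = 0.2·(30500/819) = 6100/819 in ≈ 7.448 in

S = 30500/819 in ≈ 37.241 in; Ia = 6100/819 in ≈ 7.448 in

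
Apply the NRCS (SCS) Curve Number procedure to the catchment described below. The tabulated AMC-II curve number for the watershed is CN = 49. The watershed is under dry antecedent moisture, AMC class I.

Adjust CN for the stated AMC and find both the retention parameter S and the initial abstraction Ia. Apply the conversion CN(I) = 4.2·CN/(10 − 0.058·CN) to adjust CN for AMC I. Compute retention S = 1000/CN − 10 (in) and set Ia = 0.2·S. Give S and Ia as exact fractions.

Dry (AMC I): CN(I) = 4.2·49/(10 − 0.058·49) = (1029/5)/(3579/500) = 34300/1193 ≈ 28.751
S = 1000/(34300/1193) − 10 = 8500/343 in ≈ 24.781 in
Initial abstraction Ia = S/5 = (8500/343)/5 = 1700/343 ≈ 4.956 in

S = 8500/343 in ≈ 24.781 in; Ia = 1700/343 in ≈ 4.956 in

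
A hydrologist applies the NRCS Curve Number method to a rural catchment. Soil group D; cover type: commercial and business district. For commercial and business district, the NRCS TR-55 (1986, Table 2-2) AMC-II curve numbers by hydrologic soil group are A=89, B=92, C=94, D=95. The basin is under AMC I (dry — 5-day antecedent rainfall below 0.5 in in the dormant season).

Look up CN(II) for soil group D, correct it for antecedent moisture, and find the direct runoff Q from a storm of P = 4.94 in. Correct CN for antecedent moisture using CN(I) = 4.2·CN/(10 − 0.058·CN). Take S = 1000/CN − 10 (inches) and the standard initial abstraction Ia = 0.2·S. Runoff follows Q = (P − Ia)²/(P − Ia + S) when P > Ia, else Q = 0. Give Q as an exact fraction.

Q = 8752163809/2365132350 in ≈ 3.700 in

NRCS table: commercial and business district, soil group D → CN(II) = 95
CN(I) from CN(II)=95: (4.2·95)/(10 − 0.058·95) = 39900/449 ≈ 88.864
Max retention: S = 1000/(39900/449) − 10 = 500/399 in (≈ 1.253 in)
Initial abstraction Ia = S/5 = (500/399)/5 = 100/399 ≈ 0.251 in
Excess rainfall: 4.940 − 0.251 = 4.689 in; P > Ia so Q > 0
Q = (93553/19950)²/((93553/19950) + 500/399) = (8752163809/398002500)/(118553/19950) = 8752163809/2365132350 in ≈ 3.700 in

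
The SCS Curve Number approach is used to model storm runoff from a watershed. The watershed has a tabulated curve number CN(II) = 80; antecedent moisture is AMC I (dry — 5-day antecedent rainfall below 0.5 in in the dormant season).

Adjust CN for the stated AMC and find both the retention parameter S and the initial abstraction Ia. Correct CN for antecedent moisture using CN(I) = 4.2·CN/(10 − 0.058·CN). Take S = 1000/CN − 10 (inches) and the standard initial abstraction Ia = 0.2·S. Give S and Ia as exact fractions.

S = 125/21 in ≈ 5.952 in; Ia = 25/21 in ≈ 1.190 in

CN(I) from CN(II)=80: (4.2·80)/(10 − 0.058·80) = 4200/67 ≈ 62.687
S = 1000/(4200/67) − 10 = 125/21 in ≈ 5.952 in
Ia = 0.2S: 0.2·5.952 = 1.190 in (exactly 25/21)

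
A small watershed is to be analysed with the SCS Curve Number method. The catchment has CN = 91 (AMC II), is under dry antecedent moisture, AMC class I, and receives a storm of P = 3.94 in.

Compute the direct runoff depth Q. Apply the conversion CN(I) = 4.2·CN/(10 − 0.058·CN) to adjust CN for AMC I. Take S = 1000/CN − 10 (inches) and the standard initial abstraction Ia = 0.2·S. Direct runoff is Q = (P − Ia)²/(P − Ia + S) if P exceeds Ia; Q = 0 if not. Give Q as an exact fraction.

Adjust CN=91 to AMC I: 4.2·91/(10 − 0.058·91) → (1911/5) ÷ (2361/500) = 63700/787 ≈ 80.940
Max retention: S = 1000/(63700/787) − 10 = 1500/637 in (≈ 2.355 in)
Initial abstraction Ia = S/5 = (1500/637)/5 = 300/637 ≈ 0.471 in
Excess rainfall: 3.940 − 0.471 = 3.469 in; P > Ia so Q > 0
Q = (110489/31850)²/((110489/31850) + 1500/637) = (12207819121/1014422500)/(185489/31850) = 12207819121/5907824650 in ≈ 2.066 in

Q = 12207819121/5907824650 in ≈ 2.066 in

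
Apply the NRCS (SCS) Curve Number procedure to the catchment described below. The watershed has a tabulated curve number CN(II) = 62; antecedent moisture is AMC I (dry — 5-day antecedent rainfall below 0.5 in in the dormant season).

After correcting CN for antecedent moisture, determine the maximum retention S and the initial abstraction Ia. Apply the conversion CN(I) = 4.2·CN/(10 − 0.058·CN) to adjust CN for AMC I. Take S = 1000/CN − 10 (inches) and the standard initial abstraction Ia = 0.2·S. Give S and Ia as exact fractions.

Adjust CN=62 to AMC I: 4.2·62/(10 − 0.058·62) → (1302/5) ÷ (1601/250) = 65100/1601 ≈ 40.662
Retention S: 1000/CN − 10 with CN=40.662 → S = 9500/651 ≈ 14.593 in
Initial abstraction Ia = S/5 = (9500/651)/5 = 1900/651 ≈ 2.919 in

S = 9500/651 in ≈ 14.593 in; Ia = 1900/651 in ≈ 2.919 in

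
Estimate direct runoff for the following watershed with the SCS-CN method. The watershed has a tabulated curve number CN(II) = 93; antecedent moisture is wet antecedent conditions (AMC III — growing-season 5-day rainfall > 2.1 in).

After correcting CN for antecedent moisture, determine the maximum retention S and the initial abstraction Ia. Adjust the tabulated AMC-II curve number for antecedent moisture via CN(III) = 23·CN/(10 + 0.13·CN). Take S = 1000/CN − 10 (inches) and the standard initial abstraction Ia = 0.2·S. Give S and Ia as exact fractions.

S = 700/2139 in ≈ 0.327 in; Ia = 140/2139 in ≈ 0.065 in

Wet (AMC III): CN(III) = 23·93/(10 + 0.13·93) = 2139/(2209/100) = 213900/2209 ≈ 96.831
Max retention: S = 1000/(213900/2209) − 10 = 700/2139 in (≈ 0.327 in)
Initial abstraction Ia = S/5 = (700/2139)/5 = 140/2139 ≈ 0.065 in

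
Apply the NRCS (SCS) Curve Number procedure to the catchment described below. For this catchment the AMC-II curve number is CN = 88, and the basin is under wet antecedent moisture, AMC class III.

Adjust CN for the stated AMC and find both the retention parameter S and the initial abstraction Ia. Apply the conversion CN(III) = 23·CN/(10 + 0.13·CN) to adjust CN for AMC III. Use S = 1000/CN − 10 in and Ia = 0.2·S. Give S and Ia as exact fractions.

Adjust CN=88 to AMC III: 23·88/(10 + 0.13·88) → 2024 ÷ (536/25) = 6325/67 ≈ 94.403
S = 1000/(6325/67) − 10 = 150/253 in ≈ 0.593 in
Ia = 0.2S: 0.2·0.593 = 0.119 in (exactly 30/253)

S = 150/253 in ≈ 0.593 in; Ia = 30/253 in ≈ 0.119 in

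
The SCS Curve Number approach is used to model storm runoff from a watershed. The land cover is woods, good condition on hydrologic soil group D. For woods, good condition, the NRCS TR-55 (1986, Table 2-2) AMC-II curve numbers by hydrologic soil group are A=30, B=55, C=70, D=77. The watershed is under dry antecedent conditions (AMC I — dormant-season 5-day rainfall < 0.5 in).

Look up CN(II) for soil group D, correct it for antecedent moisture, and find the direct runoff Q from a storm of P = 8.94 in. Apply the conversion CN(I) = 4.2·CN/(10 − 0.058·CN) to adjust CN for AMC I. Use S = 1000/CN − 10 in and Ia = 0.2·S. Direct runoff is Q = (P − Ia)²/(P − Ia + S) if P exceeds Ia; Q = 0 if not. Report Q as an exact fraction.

NRCS table: woods, good condition, soil group D → CN(II) = 77
CN(I) from CN(II)=77: (4.2·77)/(10 − 0.058·77) = 161700/2767 ≈ 58.439
S = 1000/(161700/2767) − 10 = 11500/1617 in ≈ 7.112 in
Ia = 0.2·(11500/1617) = 2300/1617 in ≈ 1.422 in
Since P=8.940 > Ia=1.422: effective rainfall P−Ia = 607799/80850 in
Q: (607799/80850)² ÷ (1182799/80850) = 369419624401/95629299150 in (≈ 3.863 in)

Q = 369419624401/95629299150 in ≈ 3.863 in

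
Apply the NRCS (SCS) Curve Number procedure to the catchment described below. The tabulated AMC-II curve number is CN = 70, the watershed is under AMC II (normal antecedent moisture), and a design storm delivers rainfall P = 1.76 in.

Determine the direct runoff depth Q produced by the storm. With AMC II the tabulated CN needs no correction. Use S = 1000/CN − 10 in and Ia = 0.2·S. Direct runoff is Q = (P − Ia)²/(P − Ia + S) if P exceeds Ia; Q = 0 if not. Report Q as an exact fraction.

Q = 6241/39725 in ≈ 0.157 in

CN(II) = 70; AMC II needs no correction.
Max retention: S = 1000/70 − 10 = 30/7 in (≈ 4.286 in)
Ia = 0.2·(30/7) = 6/7 in ≈ 0.857 in
Excess rainfall: 1.760 − 0.857 = 0.903 in; P > Ia so Q > 0
Q = (158/175)²/((158/175) + 30/7) = (24964/30625)/(908/175) = 6241/39725 in ≈ 0.157 in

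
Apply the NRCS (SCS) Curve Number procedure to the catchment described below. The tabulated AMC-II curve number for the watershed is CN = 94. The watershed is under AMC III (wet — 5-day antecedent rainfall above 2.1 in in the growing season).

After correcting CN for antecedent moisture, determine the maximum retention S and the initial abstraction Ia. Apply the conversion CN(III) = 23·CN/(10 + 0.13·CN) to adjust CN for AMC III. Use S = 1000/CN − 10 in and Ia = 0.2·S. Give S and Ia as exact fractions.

Wet (AMC III): CN(III) = 23·94/(10 + 0.13·94) = 2162/(1111/50) = 108100/1111 ≈ 97.300
S = 1000/(108100/1111) − 10 = 300/1081 in ≈ 0.278 in
Ia = 0.2·(300/1081) = 60/1081 in ≈ 0.056 in

S = 300/1081 in ≈ 0.278 in; Ia = 60/1081 in ≈ 0.056 in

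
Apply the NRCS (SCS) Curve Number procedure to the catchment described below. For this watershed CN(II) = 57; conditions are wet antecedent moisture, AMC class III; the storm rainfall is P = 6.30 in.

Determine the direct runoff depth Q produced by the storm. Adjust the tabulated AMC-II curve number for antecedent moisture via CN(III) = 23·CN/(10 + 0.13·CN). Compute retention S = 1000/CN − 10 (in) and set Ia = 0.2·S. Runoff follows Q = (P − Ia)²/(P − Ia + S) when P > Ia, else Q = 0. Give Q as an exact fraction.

CN(III) from CN(II)=57: (23·57)/(10 + 0.13·57) = 131100/1741 ≈ 75.302
Max retention: S = 1000/(131100/1741) − 10 = 4300/1311 in (≈ 3.280 in)
Ia = 0.2S: 0.2·3.280 = 0.656 in (exactly 860/1311)
Since P=6.300 > Ia=0.656: effective rainfall P−Ia = 73993/13110 in
Runoff Q = (P−Ia)²/(P−Ia+S) = (5.644)²/(5.644+3.280) = 5474964049/1533778230 ≈ 3.570 in

Q = 5474964049/1533778230 in ≈ 3.570 in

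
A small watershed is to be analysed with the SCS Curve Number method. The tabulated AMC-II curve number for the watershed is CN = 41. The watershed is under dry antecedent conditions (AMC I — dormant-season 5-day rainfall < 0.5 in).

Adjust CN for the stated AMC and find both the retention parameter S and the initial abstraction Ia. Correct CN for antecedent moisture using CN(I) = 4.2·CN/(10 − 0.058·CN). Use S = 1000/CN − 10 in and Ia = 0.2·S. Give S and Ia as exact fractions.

CN(I) from CN(II)=41: (4.2·41)/(10 − 0.058·41) = 86100/3811 ≈ 22.592
Max retention: S = 1000/(86100/3811) − 10 = 29500/861 in (≈ 34.262 in)
Initial abstraction Ia = S/5 = (29500/861)/5 = 5900/861 ≈ 6.852 in

S = 29500/861 in ≈ 34.262 in; Ia = 5900/861 in ≈ 6.852 in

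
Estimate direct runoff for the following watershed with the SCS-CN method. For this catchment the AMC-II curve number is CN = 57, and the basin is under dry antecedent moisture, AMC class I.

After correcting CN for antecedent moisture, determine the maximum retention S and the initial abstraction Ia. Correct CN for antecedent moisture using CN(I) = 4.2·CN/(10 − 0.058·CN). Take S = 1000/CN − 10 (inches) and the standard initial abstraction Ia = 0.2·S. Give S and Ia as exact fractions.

S = 21500/1197 in ≈ 17.962 in; Ia = 4300/1197 in ≈ 3.592 in

Dry (AMC I): CN(I) = 4.2·57/(10 − 0.058·57) = (1197/5)/(3347/500) = 119700/3347 ≈ 35.763
S = 1000/(119700/3347) − 10 = 21500/1197 in ≈ 17.962 in
Ia = 0.2S: 0.2·17.962 = 3.592 in (exactly 4300/1197)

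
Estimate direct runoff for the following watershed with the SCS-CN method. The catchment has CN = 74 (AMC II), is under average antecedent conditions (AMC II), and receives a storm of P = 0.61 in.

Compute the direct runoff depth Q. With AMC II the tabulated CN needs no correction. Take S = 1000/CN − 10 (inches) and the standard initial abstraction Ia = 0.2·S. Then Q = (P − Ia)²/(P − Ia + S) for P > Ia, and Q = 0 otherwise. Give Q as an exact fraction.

Q = 0 in ≈ 0.000 in

CN(II) = 74; AMC II needs no correction.
Retention S: 1000/CN − 10 with CN=74.000 → S = 130/37 ≈ 3.514 in
Ia = 0.2·(130/37) = 26/37 in ≈ 0.703 in
P = 0.610 ≤ Ia = 0.703 in: entire storm abstracted, Q = 0.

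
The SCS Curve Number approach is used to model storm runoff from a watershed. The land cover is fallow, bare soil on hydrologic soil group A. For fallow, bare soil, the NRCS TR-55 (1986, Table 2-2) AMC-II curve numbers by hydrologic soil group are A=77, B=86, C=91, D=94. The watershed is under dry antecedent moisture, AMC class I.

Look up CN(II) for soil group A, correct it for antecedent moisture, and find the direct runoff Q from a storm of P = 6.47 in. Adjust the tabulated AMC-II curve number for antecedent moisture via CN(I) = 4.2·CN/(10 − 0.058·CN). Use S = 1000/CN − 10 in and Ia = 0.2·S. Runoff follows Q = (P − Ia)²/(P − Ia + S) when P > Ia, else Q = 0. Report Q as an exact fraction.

Q = 666180807601/317934378300 in ≈ 2.095 in

NRCS table: fallow, bare soil, soil group A → CN(II) = 77
CN(I) from CN(II)=77: (4.2·77)/(10 − 0.058·77) = 161700/2767 ≈ 58.439
Retention S: 1000/CN − 10 with CN=58.439 → S = 11500/1617 ≈ 7.112 in
Ia = 0.2S: 0.2·7.112 = 1.422 in (exactly 2300/1617)
P − Ia = 6.470 − 1.422 = 816199/161700 ≈ 5.048 in (> 0, runoff occurs)
Q: (816199/161700)² ÷ (1966199/161700) = 666180807601/317934378300 in (≈ 2.095 in)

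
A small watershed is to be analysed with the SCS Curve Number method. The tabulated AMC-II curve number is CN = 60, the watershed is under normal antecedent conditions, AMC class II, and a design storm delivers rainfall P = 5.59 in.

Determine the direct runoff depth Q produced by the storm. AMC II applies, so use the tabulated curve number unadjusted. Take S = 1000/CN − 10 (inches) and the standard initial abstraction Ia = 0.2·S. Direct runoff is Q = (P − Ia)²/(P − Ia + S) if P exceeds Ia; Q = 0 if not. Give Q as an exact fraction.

Q = 1630729/983100 in ≈ 1.659 in

Average conditions: CN = 60 (no AMC adjustment).
S = 1000/60 − 10 = 20/3 in ≈ 6.667 in
Initial abstraction Ia = S/5 = (20/3)/5 = 4/3 ≈ 1.333 in
P − Ia = 5.590 − 1.333 = 1277/300 ≈ 4.257 in (> 0, runoff occurs)
Q = (1277/300)²/((1277/300) + 20/3) = (1630729/90000)/(3277/300) = 1630729/983100 in ≈ 1.659 in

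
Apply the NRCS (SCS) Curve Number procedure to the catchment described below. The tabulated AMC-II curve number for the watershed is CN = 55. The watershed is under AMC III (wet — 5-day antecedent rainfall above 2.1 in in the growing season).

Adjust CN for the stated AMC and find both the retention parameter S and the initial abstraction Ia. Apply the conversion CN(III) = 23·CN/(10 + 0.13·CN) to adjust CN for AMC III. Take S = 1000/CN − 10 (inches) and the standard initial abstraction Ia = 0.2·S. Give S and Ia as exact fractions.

Adjust CN=55 to AMC III: 23·55/(10 + 0.13·55) → 1265 ÷ (343/20) = 25300/343 ≈ 73.761
S = 1000/(25300/343) − 10 = 900/253 in ≈ 3.557 in
Initial abstraction Ia = S/5 = (900/253)/5 = 180/253 ≈ 0.711 in

S = 900/253 in ≈ 3.557 in; Ia = 180/253 in ≈ 0.711 in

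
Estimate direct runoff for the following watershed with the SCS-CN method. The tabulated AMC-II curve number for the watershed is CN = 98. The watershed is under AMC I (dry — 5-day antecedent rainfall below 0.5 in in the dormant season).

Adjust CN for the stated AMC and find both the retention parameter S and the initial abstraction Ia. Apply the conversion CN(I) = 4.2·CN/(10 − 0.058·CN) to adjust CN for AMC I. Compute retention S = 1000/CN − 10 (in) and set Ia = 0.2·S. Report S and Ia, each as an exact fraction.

CN(I) from CN(II)=98: (4.2·98)/(10 − 0.058·98) = 102900/1079 ≈ 95.366
Retention S: 1000/CN − 10 with CN=95.366 → S = 500/1029 ≈ 0.486 in
Initial abstraction Ia = S/5 = (500/1029)/5 = 100/1029 ≈ 0.097 in

S = 500/1029 in ≈ 0.486 in; Ia = 100/1029 in ≈ 0.097 in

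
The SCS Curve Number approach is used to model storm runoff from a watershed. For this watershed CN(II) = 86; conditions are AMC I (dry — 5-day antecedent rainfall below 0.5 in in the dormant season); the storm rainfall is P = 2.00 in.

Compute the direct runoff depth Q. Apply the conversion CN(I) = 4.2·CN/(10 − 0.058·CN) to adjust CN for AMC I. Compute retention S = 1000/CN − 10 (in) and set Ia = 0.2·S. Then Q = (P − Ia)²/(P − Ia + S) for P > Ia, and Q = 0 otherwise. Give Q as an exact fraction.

Dry (AMC I): CN(I) = 4.2·86/(10 − 0.058·86) = (1806/5)/(1253/250) = 12900/179 ≈ 72.067
Retention S: 1000/CN − 10 with CN=72.067 → S = 500/129 ≈ 3.876 in
Ia = 0.2·(500/129) = 100/129 in ≈ 0.775 in
Since P=2.000 > Ia=0.775: effective rainfall P−Ia = 158/129 in
Q = (158/129)²/((158/129) + 500/129) = (24964/16641)/(658/129) = 12482/42441 in ≈ 0.294 in

Q = 12482/42441 in ≈ 0.294 in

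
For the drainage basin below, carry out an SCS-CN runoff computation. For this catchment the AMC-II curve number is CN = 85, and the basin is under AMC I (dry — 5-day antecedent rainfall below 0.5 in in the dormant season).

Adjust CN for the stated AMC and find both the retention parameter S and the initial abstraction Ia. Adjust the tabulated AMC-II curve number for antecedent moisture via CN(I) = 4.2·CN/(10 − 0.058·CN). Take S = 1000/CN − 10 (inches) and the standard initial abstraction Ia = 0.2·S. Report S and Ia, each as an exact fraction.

CN(I) from CN(II)=85: (4.2·85)/(10 − 0.058·85) = 11900/169 ≈ 70.414
Retention S: 1000/CN − 10 with CN=70.414 → S = 500/119 ≈ 4.202 in
Ia = 0.2·(500/119) = 100/119 in ≈ 0.840 in

S = 500/119 in ≈ 4.202 in; Ia = 100/119 in ≈ 0.840 in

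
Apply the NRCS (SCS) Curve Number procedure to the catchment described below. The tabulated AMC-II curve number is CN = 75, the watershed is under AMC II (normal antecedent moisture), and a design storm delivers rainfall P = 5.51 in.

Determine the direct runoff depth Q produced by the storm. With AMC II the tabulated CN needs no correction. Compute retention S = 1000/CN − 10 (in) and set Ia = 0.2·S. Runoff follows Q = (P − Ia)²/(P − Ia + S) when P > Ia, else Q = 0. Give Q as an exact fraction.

Q = 2111209/735900 in ≈ 2.869 in

CN(II) = 75; AMC II needs no correction.
Max retention: S = 1000/75 − 10 = 10/3 in (≈ 3.333 in)
Initial abstraction Ia = S/5 = (10/3)/5 = 2/3 ≈ 0.667 in
Since P=5.510 > Ia=0.667: effective rainfall P−Ia = 1453/300 in
Runoff Q = (P−Ia)²/(P−Ia+S) = (4.843)²/(4.843+3.333) = 2111209/735900 ≈ 2.869 in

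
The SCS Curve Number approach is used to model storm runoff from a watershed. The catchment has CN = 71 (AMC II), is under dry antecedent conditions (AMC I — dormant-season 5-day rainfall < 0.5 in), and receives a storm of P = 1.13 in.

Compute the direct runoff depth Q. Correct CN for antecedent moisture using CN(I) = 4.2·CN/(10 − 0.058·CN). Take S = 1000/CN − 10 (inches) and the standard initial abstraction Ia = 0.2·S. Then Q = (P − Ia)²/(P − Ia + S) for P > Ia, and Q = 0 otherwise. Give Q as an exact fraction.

Adjust CN=71 to AMC I: 4.2·71/(10 − 0.058·71) → (1491/5) ÷ (2941/500) = 149100/2941 ≈ 50.697
S = 1000/(149100/2941) − 10 = 14500/1491 in ≈ 9.725 in
Ia = 0.2S: 0.2·9.725 = 1.945 in (exactly 2900/1491)
P = 1.130 ≤ Ia = 1.945 in: entire storm abstracted, Q = 0.

Q = 0 in ≈ 0.000 in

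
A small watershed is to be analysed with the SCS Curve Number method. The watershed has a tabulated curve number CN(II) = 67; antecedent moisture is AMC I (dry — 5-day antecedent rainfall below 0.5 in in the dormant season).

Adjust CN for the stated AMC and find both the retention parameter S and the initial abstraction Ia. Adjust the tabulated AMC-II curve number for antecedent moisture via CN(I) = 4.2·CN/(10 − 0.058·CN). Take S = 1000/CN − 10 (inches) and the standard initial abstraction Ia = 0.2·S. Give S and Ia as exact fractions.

S = 5500/469 in ≈ 11.727 in; Ia = 1100/469 in ≈ 2.345 in

Dry (AMC I): CN(I) = 4.2·67/(10 − 0.058·67) = (1407/5)/(3057/500) = 46900/1019 ≈ 46.026
Retention S: 1000/CN − 10 with CN=46.026 → S = 5500/469 ≈ 11.727 in
Ia = 0.2·(5500/469) = 1100/469 in ≈ 2.345 in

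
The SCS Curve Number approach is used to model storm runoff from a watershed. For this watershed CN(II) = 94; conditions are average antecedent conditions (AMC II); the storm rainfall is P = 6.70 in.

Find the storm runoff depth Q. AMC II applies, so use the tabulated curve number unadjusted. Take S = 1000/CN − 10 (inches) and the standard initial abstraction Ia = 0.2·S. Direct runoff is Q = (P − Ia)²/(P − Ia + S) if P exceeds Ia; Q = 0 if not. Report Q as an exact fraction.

Average conditions: CN = 94 (no AMC adjustment).
S = 1000/94 − 10 = 30/47 in ≈ 0.638 in
Initial abstraction Ia = S/5 = (30/47)/5 = 6/47 ≈ 0.128 in
P − Ia = 6.700 − 0.128 = 3089/470 ≈ 6.572 in (> 0, runoff occurs)
Runoff Q = (P−Ia)²/(P−Ia+S) = (6.572)²/(6.572+0.638) = 9541921/1592830 ≈ 5.991 in

Q = 9541921/1592830 in ≈ 5.991 in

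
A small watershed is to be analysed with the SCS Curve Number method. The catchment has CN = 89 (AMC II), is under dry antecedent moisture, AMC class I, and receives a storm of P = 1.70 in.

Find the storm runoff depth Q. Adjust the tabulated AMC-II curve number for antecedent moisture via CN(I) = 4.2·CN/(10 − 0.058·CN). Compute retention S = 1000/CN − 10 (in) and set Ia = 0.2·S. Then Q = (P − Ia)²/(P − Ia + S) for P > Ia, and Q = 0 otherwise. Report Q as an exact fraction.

Dry (AMC I): CN(I) = 4.2·89/(10 − 0.058·89) = (1869/5)/(2419/500) = 186900/2419 ≈ 77.263
Max retention: S = 1000/(186900/2419) − 10 = 5500/1869 in (≈ 2.943 in)
Ia = 0.2S: 0.2·2.943 = 0.589 in (exactly 1100/1869)
Excess rainfall: 1.700 − 0.589 = 1.111 in; P > Ia so Q > 0
Runoff Q = (P−Ia)²/(P−Ia+S) = (1.111)²/(1.111+2.943) = 431517529/1416197370 ≈ 0.305 in

Q = 431517529/1416197370 in ≈ 0.305 in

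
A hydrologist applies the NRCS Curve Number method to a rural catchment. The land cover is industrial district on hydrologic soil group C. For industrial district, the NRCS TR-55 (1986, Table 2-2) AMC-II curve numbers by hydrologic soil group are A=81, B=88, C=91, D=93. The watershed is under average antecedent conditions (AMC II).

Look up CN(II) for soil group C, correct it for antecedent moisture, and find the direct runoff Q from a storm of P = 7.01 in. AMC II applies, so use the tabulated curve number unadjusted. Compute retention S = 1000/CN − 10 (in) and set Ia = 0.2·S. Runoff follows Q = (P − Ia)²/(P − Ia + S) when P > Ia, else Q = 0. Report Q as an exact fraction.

Q = 3842884081/646018100 in ≈ 5.949 in

NRCS table: industrial district, soil group C → CN(II) = 91
CN(II) = 91; AMC II needs no correction.
Max retention: S = 1000/91 − 10 = 90/91 in (≈ 0.989 in)
Ia = 0.2·(90/91) = 18/91 in ≈ 0.198 in
P − Ia = 7.010 − 0.198 = 61991/9100 ≈ 6.812 in (> 0, runoff occurs)
Runoff Q = (P−Ia)²/(P−Ia+S) = (6.812)²/(6.812+0.989) = 3842884081/646018100 ≈ 5.949 in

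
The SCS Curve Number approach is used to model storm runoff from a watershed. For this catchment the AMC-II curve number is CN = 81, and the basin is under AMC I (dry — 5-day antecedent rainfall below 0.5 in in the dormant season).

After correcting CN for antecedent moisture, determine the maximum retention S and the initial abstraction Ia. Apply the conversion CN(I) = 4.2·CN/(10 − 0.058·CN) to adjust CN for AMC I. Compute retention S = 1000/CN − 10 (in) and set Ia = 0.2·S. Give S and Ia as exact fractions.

S = 9500/1701 in ≈ 5.585 in; Ia = 1900/1701 in ≈ 1.117 in

Adjust CN=81 to AMC I: 4.2·81/(10 − 0.058·81) → (1701/5) ÷ (2651/500) = 170100/2651 ≈ 64.164
Max retention: S = 1000/(170100/2651) − 10 = 9500/1701 in (≈ 5.585 in)
Initial abstraction Ia = S/5 = (9500/1701)/5 = 1900/1701 ≈ 1.117 in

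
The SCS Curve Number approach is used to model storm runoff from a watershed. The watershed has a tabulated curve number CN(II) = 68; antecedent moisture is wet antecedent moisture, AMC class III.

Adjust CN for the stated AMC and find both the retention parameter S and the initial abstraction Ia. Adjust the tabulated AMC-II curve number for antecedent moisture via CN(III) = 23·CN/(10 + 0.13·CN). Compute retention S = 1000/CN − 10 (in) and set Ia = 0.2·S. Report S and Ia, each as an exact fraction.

S = 800/391 in ≈ 2.046 in; Ia = 160/391 in ≈ 0.409 in

Adjust CN=68 to AMC III: 23·68/(10 + 0.13·68) → 1564 ÷ (471/25) = 39100/471 ≈ 83.015
Max retention: S = 1000/(39100/471) − 10 = 800/391 in (≈ 2.046 in)
Ia = 0.2S: 0.2·2.046 = 0.409 in (exactly 160/391)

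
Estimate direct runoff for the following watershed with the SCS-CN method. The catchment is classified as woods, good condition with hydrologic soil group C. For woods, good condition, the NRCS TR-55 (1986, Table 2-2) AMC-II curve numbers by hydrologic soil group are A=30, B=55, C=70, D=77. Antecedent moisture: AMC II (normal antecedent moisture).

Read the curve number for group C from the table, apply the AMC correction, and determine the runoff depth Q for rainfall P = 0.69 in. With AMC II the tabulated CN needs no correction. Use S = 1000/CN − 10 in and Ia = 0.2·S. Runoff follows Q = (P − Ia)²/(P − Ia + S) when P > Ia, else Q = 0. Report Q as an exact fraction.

NRCS table: woods, good condition, soil group C → CN(II) = 70
Average conditions: CN = 70 (no AMC adjustment).
Retention S: 1000/CN − 10 with CN=70.000 → S = 30/7 ≈ 4.286 in
Ia = 0.2·(30/7) = 6/7 in ≈ 0.857 in
P = 0.690 ≤ Ia = 0.857 in: entire storm abstracted, Q = 0.

Q = 0 in ≈ 0.000 in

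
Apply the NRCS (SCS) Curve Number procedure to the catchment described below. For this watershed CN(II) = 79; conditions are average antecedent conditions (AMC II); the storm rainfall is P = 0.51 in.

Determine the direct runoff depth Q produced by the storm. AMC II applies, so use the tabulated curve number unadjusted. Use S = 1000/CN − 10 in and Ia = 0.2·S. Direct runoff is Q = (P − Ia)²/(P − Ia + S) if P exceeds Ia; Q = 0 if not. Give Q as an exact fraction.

Average conditions: CN = 79 (no AMC adjustment).
S = 1000/79 − 10 = 210/79 in ≈ 2.658 in
Initial abstraction Ia = S/5 = (210/79)/5 = 42/79 ≈ 0.532 in
P = 0.510 ≤ Ia = 0.532 in: entire storm abstracted, Q = 0.

Q = 0 in ≈ 0.000 in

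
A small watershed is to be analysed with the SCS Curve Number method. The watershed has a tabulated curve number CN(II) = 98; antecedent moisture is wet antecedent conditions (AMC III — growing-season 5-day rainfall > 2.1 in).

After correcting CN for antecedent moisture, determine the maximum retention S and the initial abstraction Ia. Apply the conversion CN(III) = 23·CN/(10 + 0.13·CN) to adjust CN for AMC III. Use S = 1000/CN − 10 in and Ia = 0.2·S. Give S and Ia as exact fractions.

S = 100/1127 in ≈ 0.089 in; Ia = 20/1127 in ≈ 0.018 in

Wet (AMC III): CN(III) = 23·98/(10 + 0.13·98) = 2254/(1137/50) = 112700/1137 ≈ 99.120
Retention S: 1000/CN − 10 with CN=99.120 → S = 100/1127 ≈ 0.089 in
Ia = 0.2S: 0.2·0.089 = 0.018 in (exactly 20/1127)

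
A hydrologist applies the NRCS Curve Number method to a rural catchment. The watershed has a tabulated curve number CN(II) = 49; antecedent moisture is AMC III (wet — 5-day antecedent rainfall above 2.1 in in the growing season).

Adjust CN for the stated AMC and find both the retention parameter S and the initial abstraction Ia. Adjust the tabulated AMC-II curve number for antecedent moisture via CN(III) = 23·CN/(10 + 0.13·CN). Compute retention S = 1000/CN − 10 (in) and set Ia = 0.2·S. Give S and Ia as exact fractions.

S = 5100/1127 in ≈ 4.525 in; Ia = 1020/1127 in ≈ 0.905 in

CN(III) from CN(II)=49: (23·49)/(10 + 0.13·49) = 112700/1637 ≈ 68.845
Retention S: 1000/CN − 10 with CN=68.845 → S = 5100/1127 ≈ 4.525 in
Initial abstraction Ia = S/5 = (5100/1127)/5 = 1020/1127 ≈ 0.905 in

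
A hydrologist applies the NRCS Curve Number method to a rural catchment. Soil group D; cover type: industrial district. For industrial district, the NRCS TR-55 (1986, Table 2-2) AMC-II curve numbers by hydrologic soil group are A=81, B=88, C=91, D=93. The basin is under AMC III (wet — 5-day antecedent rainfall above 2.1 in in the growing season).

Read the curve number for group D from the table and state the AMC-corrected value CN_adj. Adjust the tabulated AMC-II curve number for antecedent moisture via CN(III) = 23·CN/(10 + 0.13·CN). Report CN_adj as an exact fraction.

NRCS table: industrial district, soil group D → CN(II) = 93
CN(III) from CN(II)=93: (23·93)/(10 + 0.13·93) = 213900/2209 ≈ 96.831

CN_adj = 213900/2209 ≈ 96.831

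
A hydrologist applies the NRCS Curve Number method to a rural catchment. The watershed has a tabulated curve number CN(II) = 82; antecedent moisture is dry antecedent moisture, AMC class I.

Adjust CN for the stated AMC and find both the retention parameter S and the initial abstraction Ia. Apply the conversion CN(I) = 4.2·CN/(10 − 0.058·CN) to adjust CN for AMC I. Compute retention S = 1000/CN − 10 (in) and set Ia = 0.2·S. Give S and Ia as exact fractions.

Adjust CN=82 to AMC I: 4.2·82/(10 − 0.058·82) → (1722/5) ÷ (1311/250) = 28700/437 ≈ 65.675
Retention S: 1000/CN − 10 with CN=65.675 → S = 1500/287 ≈ 5.226 in
Ia = 0.2·(1500/287) = 300/287 in ≈ 1.045 in

S = 1500/287 in ≈ 5.226 in; Ia = 300/287 in ≈ 1.045 in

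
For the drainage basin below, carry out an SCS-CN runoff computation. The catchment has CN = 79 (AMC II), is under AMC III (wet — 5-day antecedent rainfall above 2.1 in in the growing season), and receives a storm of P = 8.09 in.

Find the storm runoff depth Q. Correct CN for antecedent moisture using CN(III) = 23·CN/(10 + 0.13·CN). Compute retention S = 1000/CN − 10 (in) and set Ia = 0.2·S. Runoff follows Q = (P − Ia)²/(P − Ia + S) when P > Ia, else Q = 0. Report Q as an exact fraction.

Q = 2039049770209/297616060100 in ≈ 6.851 in

CN(III) from CN(II)=79: (23·79)/(10 + 0.13·79) = 181700/2027 ≈ 89.640
Max retention: S = 1000/(181700/2027) − 10 = 2100/1817 in (≈ 1.156 in)
Initial abstraction Ia = S/5 = (2100/1817)/5 = 420/1817 ≈ 0.231 in
P − Ia = 8.090 − 0.231 = 1427953/181700 ≈ 7.859 in (> 0, runoff occurs)
Q = (1427953/181700)²/((1427953/181700) + 2100/1817) = (2039049770209/33014890000)/(1637953/181700) = 2039049770209/297616060100 in ≈ 6.851 in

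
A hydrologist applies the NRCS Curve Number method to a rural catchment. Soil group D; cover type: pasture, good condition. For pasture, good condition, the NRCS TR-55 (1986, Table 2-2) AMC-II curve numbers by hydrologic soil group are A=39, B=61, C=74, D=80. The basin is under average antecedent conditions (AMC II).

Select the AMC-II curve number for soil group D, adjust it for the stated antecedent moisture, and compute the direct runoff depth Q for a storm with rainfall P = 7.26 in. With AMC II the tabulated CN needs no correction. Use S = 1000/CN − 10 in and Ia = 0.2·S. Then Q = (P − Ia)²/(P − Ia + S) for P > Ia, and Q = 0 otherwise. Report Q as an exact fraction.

Q = 57122/11575 in ≈ 4.935 in

NRCS table: pasture, good condition, soil group D → CN(II) = 80
Average conditions: CN = 80 (no AMC adjustment).
S = 1000/80 − 10 = 5/2 in ≈ 2.500 in
Initial abstraction Ia = S/5 = (5/2)/5 = 1/2 ≈ 0.500 in
P − Ia = 7.260 − 0.500 = 169/25 ≈ 6.760 in (> 0, runoff occurs)
Q = (169/25)²/((169/25) + 5/2) = (28561/625)/(463/50) = 57122/11575 in ≈ 4.935 in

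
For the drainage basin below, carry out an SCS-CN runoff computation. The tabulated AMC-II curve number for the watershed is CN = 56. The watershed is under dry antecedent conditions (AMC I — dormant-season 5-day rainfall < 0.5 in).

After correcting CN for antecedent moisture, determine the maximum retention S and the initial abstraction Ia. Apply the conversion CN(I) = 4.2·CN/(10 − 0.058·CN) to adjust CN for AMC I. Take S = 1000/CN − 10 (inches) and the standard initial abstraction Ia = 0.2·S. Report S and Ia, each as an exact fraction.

CN(I) from CN(II)=56: (4.2·56)/(10 − 0.058·56) = 7350/211 ≈ 34.834
Retention S: 1000/CN − 10 with CN=34.834 → S = 2750/147 ≈ 18.707 in
Ia = 0.2·(2750/147) = 550/147 in ≈ 3.741 in

S = 2750/147 in ≈ 18.707 in; Ia = 550/147 in ≈ 3.741 in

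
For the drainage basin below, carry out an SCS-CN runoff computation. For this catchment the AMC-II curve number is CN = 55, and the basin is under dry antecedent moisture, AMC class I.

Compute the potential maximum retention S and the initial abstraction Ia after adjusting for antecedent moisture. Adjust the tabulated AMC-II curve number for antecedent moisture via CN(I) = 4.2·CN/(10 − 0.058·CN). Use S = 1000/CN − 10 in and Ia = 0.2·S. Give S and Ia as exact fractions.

Dry (AMC I): CN(I) = 4.2·55/(10 − 0.058·55) = 231/(681/100) = 7700/227 ≈ 33.921
Retention S: 1000/CN − 10 with CN=33.921 → S = 1500/77 ≈ 19.481 in
Initial abstraction Ia = S/5 = (1500/77)/5 = 300/77 ≈ 3.896 in

S = 1500/77 in ≈ 19.481 in; Ia = 300/77 in ≈ 3.896 in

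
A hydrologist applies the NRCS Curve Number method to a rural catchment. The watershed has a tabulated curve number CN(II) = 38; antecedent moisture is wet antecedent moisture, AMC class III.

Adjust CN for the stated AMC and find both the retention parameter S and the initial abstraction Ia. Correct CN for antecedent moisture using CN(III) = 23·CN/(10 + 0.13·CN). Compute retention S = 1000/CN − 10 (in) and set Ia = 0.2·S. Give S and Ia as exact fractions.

CN(III) from CN(II)=38: (23·38)/(10 + 0.13·38) = 43700/747 ≈ 58.501
Max retention: S = 1000/(43700/747) − 10 = 3100/437 in (≈ 7.094 in)
Ia = 0.2S: 0.2·7.094 = 1.419 in (exactly 620/437)

S = 3100/437 in ≈ 7.094 in; Ia = 620/437 in ≈ 1.419 in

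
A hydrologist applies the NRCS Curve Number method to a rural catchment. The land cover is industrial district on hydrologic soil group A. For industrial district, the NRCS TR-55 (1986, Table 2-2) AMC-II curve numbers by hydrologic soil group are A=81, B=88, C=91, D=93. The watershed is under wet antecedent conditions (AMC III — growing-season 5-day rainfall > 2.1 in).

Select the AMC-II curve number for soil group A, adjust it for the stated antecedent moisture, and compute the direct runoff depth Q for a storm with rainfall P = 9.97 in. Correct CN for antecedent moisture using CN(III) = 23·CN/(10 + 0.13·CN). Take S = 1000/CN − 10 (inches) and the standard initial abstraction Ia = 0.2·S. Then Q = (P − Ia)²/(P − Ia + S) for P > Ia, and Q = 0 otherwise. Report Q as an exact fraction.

Q = 3310256386921/374353269300 in ≈ 8.843 in

NRCS table: industrial district, soil group A → CN(II) = 81
Wet (AMC III): CN(III) = 23·81/(10 + 0.13·81) = 1863/(2053/100) = 186300/2053 ≈ 90.745
Max retention: S = 1000/(186300/2053) − 10 = 1900/1863 in (≈ 1.020 in)
Ia = 0.2S: 0.2·1.020 = 0.204 in (exactly 380/1863)
Since P=9.970 > Ia=0.204: effective rainfall P−Ia = 1819411/186300 in
Q = (1819411/186300)²/((1819411/186300) + 1900/1863) = (3310256386921/34707690000)/(2009411/186300) = 3310256386921/374353269300 in ≈ 8.843 in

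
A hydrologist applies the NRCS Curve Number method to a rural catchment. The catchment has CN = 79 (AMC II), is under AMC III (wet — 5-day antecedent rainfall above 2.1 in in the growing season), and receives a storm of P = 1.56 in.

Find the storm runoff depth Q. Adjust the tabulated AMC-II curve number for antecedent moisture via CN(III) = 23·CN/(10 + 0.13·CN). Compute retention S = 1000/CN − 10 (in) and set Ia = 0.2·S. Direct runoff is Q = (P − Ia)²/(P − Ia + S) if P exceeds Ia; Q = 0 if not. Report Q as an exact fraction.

Q = 1214563923/1708933925 in ≈ 0.711 in

Adjust CN=79 to AMC III: 23·79/(10 + 0.13·79) → 1817 ÷ (2027/100) = 181700/2027 ≈ 89.640
Max retention: S = 1000/(181700/2027) − 10 = 2100/1817 in (≈ 1.156 in)
Ia = 0.2·(2100/1817) = 420/1817 in ≈ 0.231 in
Excess rainfall: 1.560 − 0.231 = 1.329 in; P > Ia so Q > 0
Q: (60363/45425)² ÷ (112863/45425) = 1214563923/1708933925 in (≈ 0.711 in)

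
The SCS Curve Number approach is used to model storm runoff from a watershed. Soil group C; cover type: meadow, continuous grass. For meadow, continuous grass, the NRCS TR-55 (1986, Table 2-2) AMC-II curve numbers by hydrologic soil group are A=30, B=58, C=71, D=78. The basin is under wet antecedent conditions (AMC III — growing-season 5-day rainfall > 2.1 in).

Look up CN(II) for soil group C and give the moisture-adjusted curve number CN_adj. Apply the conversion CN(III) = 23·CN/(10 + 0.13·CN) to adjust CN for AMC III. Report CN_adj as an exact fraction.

NRCS table: meadow, continuous grass, soil group C → CN(II) = 71
Wet (AMC III): CN(III) = 23·71/(10 + 0.13·71) = 1633/(1923/100) = 163300/1923 ≈ 84.919

CN_adj = 163300/1923 ≈ 84.919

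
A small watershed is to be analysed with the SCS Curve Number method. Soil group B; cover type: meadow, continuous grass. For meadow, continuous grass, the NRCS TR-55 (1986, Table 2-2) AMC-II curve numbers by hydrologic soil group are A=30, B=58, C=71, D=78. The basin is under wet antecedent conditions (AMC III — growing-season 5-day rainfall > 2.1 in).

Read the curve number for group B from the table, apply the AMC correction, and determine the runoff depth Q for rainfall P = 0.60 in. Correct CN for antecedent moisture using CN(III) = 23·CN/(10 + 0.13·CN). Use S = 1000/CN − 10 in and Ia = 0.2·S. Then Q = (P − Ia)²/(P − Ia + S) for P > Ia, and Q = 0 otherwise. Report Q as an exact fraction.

NRCS table: meadow, continuous grass, soil group B → CN(II) = 58
CN(III) from CN(II)=58: (23·58)/(10 + 0.13·58) = 66700/877 ≈ 76.055
Max retention: S = 1000/(66700/877) − 10 = 2100/667 in (≈ 3.148 in)
Ia = 0.2·(2100/667) = 420/667 in ≈ 0.630 in
P = 0.600 ≤ Ia = 0.630 in: entire storm abstracted, Q = 0.

Q = 0 in ≈ 0.000 in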